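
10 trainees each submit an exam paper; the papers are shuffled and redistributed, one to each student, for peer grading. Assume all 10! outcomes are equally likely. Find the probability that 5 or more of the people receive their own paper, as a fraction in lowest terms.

829/226800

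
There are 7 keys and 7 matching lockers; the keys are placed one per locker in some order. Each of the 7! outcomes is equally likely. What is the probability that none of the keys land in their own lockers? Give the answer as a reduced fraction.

103/280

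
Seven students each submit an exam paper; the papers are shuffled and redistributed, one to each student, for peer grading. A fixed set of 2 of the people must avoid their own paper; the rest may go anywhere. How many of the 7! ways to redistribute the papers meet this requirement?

Let A_j be the event that the j-th constrained one is fixed. By inclusion-exclusion over the 2 events:
Σ_{j=0}^{2} (-1)^j C(2,j)(7-j)!
= C(2,0)·7! - C(2,1)·6! + C(2,2)·5!
= 5040 - 1440 + 120
= 3720

3720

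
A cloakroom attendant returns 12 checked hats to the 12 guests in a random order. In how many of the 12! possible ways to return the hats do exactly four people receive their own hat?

7342335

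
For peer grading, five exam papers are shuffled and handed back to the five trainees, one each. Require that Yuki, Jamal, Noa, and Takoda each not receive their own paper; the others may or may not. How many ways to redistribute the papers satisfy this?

53

Let A_j be the event that the j-th constrained one is fixed. By inclusion-exclusion over the 4 events:
Σ_{j=0}^{4} (-1)^j C(4,j)(5-j)!
= C(4,0)·5! - C(4,1)·4! + C(4,2)·3! - C(4,3)·2! + C(4,4)·1!
= 120 - 96 + 36 - 8 + 1
= 53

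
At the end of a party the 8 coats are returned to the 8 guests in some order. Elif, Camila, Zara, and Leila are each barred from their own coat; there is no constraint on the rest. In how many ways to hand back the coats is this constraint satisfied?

24024

Let A_j be the event that the j-th constrained one is fixed. By inclusion-exclusion over the 4 events:
Σ_{j=0}^{4} (-1)^j C(4,j)(8-j)!
= C(4,0)·8! - C(4,1)·7! + C(4,2)·6! - C(4,3)·5! + C(4,4)·4!
= 40320 - 20160 + 4320 - 480 + 24
= 24024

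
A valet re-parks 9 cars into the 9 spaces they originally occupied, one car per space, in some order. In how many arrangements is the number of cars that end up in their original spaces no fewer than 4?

6883

Sum C(9,i)·!(9-i) for i = 4..9:
  i=4: C(9,4)·!5 = 126·44 = 5544
  i=5: C(9,5)·!4 = 126·9 = 1134
  i=6: C(9,6)·!3 = 84·2 = 168
  i=7: C(9,7)·!2 = 36·1 = 36
  i=8: C(9,8)·!1 = 9·0 = 0
  i=9: C(9,9)·!0 = 1·1 = 1
Total = 6883.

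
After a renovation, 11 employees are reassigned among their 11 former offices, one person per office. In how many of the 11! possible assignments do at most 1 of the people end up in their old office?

Sum C(11,i)·!(11-i) for i = 0..1:
  i=0: C(11,0)·!11 = 1·14684570 = 14684570
  i=1: C(11,1)·!10 = 11·1334961 = 14684571
Total = 29369141.

29369141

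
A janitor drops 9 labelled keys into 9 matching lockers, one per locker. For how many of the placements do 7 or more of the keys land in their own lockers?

37

# with exactly i fixed is C(9,i)·!(9-i); sum over i=7..9:
  i=7: C(9,7)·!2 = 36·1 = 36
  i=8: C(9,8)·!1 = 9·0 = 0
  i=9: C(9,9)·!0 = 1·1 = 1
Total = 37.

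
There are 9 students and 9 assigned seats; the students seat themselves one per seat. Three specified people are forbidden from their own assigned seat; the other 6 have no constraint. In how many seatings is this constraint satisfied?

Inclusion-exclusion on the 3 forbidden self-matches:
Σ_{j=0}^{3} (-1)^j C(3,j)(9-j)!
= C(3,0)·9! - C(3,1)·8! + C(3,2)·7! - C(3,3)·6!
= 362880 - 120960 + 15120 - 720
= 256320

256320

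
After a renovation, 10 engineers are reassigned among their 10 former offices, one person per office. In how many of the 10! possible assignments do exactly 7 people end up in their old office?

240

Pick the 7 fixed positions: C(10,7) = 120 ways.
The other 3 form a derangement: !3 = 2.
Total: 120 × 2 = 240.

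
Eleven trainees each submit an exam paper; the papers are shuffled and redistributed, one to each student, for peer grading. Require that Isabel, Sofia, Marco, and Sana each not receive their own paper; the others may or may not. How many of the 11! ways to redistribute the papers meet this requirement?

27422640

Let A_j be the event that the j-th constrained one is fixed. By inclusion-exclusion over the 4 events:
Σ_{j=0}^{4} (-1)^j C(4,j)(11-j)!
= C(4,0)·11! - C(4,1)·10! + C(4,2)·9! - C(4,3)·8! + C(4,4)·7!
= 39916800 - 14515200 + 2177280 - 161280 + 5040
= 27422640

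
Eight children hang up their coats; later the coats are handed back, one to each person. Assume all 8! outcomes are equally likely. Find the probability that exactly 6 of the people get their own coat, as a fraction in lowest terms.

1/1440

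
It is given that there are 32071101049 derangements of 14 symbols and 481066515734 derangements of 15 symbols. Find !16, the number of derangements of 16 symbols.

!16 = (16-1)·(!15 + !14) = 15·(481066515734 + 32071101049) = 15·513137616783 = 7697064251745.

7697064251745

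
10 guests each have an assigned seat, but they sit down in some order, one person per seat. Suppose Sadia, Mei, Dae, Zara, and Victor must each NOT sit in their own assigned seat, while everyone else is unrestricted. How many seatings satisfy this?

2170680

Let A_j be the event that the j-th constrained one is fixed. By inclusion-exclusion over the 5 events:
Σ_{j=0}^{5} (-1)^j C(5,j)(10-j)!
= C(5,0)·10! - C(5,1)·9! + C(5,2)·8! - C(5,3)·7! + C(5,4)·6! - C(5,5)·5!
= 3628800 - 1814400 + 403200 - 50400 + 3600 - 120
= 2170680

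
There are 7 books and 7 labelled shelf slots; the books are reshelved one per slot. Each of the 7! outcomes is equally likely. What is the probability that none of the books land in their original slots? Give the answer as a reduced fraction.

Favorable outcomes: !7 = 1854.
Total outcomes: 7! = 5040.
Probability = 1854/5040 = 103/280.

103/280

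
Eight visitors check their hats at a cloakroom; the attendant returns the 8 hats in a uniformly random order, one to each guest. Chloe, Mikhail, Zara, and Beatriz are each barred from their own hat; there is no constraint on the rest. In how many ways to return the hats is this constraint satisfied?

Inclusion-exclusion on the 4 forbidden self-matches:
Σ_{j=0}^{4} (-1)^j C(4,j)(8-j)!
= C(4,0)·8! - C(4,1)·7! + C(4,2)·6! - C(4,3)·5! + C(4,4)·4!
= 40320 - 20160 + 4320 - 480 + 24
= 24024

24024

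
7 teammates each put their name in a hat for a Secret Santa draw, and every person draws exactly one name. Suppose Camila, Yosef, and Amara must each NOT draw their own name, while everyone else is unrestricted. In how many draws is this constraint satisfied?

3216

Inclusion-exclusion on the 3 forbidden self-matches:
Σ_{j=0}^{3} (-1)^j C(3,j)(7-j)!
= C(3,0)·7! - C(3,1)·6! + C(3,2)·5! - C(3,3)·4!
= 5040 - 2160 + 360 - 24
= 3216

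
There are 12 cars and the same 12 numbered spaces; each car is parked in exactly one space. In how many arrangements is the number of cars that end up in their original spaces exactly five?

Pick the 5 fixed positions: C(12,5) = 792 ways.
The other 7 form a derangement: !7 = 1854.
Total: 792 × 1854 = 1468368.

1468368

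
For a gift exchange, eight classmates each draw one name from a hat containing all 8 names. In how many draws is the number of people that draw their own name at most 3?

# with exactly i fixed is C(8,i)·!(8-i); sum over i=0..3:
  i=0: C(8,0)·!8 = 1·14833 = 14833
  i=1: C(8,1)·!7 = 8·1854 = 14832
  i=2: C(8,2)·!6 = 28·265 = 7420
  i=3: C(8,3)·!5 = 56·44 = 2464
Total = 39549.

39549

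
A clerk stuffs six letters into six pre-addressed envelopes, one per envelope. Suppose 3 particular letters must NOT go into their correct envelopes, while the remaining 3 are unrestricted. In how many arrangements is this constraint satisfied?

426

Inclusion-exclusion on the 3 forbidden self-matches:
Σ_{j=0}^{3} (-1)^j C(3,j)(6-j)!
= C(3,0)·6! - C(3,1)·5! + C(3,2)·4! - C(3,3)·3!
= 720 - 360 + 72 - 6
= 426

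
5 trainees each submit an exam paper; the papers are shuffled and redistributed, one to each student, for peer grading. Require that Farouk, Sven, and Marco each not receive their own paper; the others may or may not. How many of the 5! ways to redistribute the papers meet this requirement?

Inclusion-exclusion on the 3 forbidden self-matches:
Σ_{j=0}^{3} (-1)^j C(3,j)(5-j)!
= C(3,0)·5! - C(3,1)·4! + C(3,2)·3! - C(3,3)·2!
= 120 - 72 + 18 - 2
= 64

64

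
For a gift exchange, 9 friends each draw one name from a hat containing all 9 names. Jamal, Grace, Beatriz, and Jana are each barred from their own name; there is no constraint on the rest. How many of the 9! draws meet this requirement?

229080

Inclusion-exclusion on the 4 forbidden self-matches:
Σ_{j=0}^{4} (-1)^j C(4,j)(9-j)!
= C(4,0)·9! - C(4,1)·8! + C(4,2)·7! - C(4,3)·6! + C(4,4)·5!
= 362880 - 161280 + 30240 - 2880 + 120
= 229080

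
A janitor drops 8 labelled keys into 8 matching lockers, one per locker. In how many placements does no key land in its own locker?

!8 is the nearest integer to 8!/e.
8! = 40320, and 40320/e ≈ 14832.90, so !8 = 14833.

14833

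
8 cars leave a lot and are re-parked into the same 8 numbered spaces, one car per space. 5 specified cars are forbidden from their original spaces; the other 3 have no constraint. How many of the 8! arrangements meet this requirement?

21234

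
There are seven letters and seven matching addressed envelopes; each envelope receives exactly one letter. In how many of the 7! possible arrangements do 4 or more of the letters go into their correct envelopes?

92

Sum C(7,i)·!(7-i) for i = 4..7:
  i=4: C(7,4)·!3 = 35·2 = 70
  i=5: C(7,5)·!2 = 21·1 = 21
  i=6: C(7,6)·!1 = 7·0 = 0
  i=7: C(7,7)·!0 = 1·1 = 1
Total = 92.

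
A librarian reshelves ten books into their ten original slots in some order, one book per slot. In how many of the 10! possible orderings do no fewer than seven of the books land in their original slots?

286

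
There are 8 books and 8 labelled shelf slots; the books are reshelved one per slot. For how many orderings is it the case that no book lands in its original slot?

Use !n = (n-1)(!(n-1) + !(n-2)).
!8 = 7·(1854 + 265) = 7·2119 = 14833

14833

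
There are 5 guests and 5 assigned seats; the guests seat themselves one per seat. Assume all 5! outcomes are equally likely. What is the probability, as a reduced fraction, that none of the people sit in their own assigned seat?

11/30

Favorable outcomes: !5 = 44.
Total outcomes: 5! = 120.
Probability = 44/120 = 11/30.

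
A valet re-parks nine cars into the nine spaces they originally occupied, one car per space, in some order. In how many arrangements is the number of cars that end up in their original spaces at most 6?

Sum C(9,i)·!(9-i) for i = 0..6:
  i=0: C(9,0)·!9 = 1·133496 = 133496
  i=1: C(9,1)·!8 = 9·14833 = 133497
  i=2: C(9,2)·!7 = 36·1854 = 66744
  i=3: C(9,3)·!6 = 84·265 = 22260
  i=4: C(9,4)·!5 = 126·44 = 5544
  i=5: C(9,5)·!4 = 126·9 = 1134
  i=6: C(9,6)·!3 = 84·2 = 168
Total = 362843.

362843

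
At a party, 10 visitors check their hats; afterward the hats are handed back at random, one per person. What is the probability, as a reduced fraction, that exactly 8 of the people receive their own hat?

1/80640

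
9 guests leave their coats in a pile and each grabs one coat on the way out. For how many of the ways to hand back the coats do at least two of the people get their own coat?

# with exactly i fixed is C(9,i)·!(9-i); sum over i=2..9:
  i=2: C(9,2)·!7 = 36·1854 = 66744
  i=3: C(9,3)·!6 = 84·265 = 22260
  i=4: C(9,4)·!5 = 126·44 = 5544
  i=5: C(9,5)·!4 = 126·9 = 1134
  i=6: C(9,6)·!3 = 84·2 = 168
  i=7: C(9,7)·!2 = 36·1 = 36
  i=8: C(9,8)·!1 = 9·0 = 0
  i=9: C(9,9)·!0 = 1·1 = 1
Total = 95887.

95887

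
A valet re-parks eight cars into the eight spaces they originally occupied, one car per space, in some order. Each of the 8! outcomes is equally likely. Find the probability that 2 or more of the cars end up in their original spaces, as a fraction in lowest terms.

Favorable outcomes: Σ_{i≥2} C(8,i)·!(8-i) = 28·265 + 56·44 + 70·9 + 56·2 + 28·1 + 8·0 + 1·1 = 10655.
Total outcomes: 8! = 40320.
Probability = 10655/40320 = 2131/8064.

2131/8064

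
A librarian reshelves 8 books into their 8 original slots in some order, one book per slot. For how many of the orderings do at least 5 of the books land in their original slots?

141

Sum C(8,i)·!(8-i) for i = 5..8:
  i=5: C(8,5)·!3 = 56·2 = 112
  i=6: C(8,6)·!2 = 28·1 = 28
  i=7: C(8,7)·!1 = 8·0 = 0
  i=8: C(8,8)·!0 = 1·1 = 1
Total = 141.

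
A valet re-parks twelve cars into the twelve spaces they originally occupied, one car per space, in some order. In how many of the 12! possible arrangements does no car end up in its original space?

176214841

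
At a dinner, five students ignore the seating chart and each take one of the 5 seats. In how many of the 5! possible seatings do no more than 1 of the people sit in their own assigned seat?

89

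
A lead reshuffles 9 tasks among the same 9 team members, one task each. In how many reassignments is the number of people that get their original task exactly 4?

5544

Pick the 4 fixed positions: C(9,4) = 126 ways.
The remaining 5 must be deranged: !5 = 44.
Total: 126 × 44 = 5544.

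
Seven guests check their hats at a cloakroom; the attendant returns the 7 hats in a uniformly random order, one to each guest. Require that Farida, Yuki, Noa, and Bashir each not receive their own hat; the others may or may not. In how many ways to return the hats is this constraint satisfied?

2790

Inclusion-exclusion on the 4 forbidden self-matches:
Σ_{j=0}^{4} (-1)^j C(4,j)(7-j)!
= C(4,0)·7! - C(4,1)·6! + C(4,2)·5! - C(4,3)·4! + C(4,4)·3!
= 5040 - 2880 + 720 - 96 + 6
= 2790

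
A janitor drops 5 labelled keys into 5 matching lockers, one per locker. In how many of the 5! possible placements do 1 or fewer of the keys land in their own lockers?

89

# with exactly i fixed is C(5,i)·!(5-i); sum over i=0..1:
  i=0: C(5,0)·!5 = 1·44 = 44
  i=1: C(5,1)·!4 = 5·9 = 45
Total = 89.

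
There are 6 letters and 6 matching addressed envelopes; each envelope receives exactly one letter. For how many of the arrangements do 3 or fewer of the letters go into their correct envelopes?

Sum C(6,i)·!(6-i) for i = 0..3:
  i=0: C(6,0)·!6 = 1·265 = 265
  i=1: C(6,1)·!5 = 6·44 = 264
  i=2: C(6,2)·!4 = 15·9 = 135
  i=3: C(6,3)·!3 = 20·2 = 40
Total = 704.

704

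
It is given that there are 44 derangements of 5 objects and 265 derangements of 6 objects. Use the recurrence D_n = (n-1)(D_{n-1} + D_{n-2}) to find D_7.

1854

D_7 = (7-1)·(D_6 + D_5) = 6·(265 + 44) = 6·309 = 1854.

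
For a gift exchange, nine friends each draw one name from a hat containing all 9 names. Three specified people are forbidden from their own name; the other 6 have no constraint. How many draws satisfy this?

256320

Inclusion-exclusion on the 3 forbidden self-matches:
Σ_{j=0}^{3} (-1)^j C(3,j)(9-j)!
= C(3,0)·9! - C(3,1)·8! + C(3,2)·7! - C(3,3)·6!
= 362880 - 120960 + 15120 - 720
= 256320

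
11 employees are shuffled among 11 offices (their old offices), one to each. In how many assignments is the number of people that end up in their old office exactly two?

7342280

Pick the 2 fixed positions: C(11,2) = 55 ways.
The other 9 form a derangement: !9 = 133496.
Total: 55 × 133496 = 7342280.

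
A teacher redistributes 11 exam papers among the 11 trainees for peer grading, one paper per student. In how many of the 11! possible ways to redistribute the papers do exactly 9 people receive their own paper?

Pick the 9 fixed positions: C(11,9) = 55 ways.
The other 2 form a derangement: !2 = 1.
Total: 55 × 1 = 55.

55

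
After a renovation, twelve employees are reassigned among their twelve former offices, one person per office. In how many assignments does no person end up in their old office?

176214841

Use !n = (n-1)(!(n-1) + !(n-2)).
!12 = 11·(14684570 + 1334961) = 11·16019531 = 176214841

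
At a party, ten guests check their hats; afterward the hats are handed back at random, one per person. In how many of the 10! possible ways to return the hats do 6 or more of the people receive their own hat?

2176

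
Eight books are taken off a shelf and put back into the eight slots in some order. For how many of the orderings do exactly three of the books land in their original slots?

Pick the 3 fixed positions: C(8,3) = 56 ways.
The remaining 5 must be deranged: !5 = 44.
Total: 56 × 44 = 2464.

2464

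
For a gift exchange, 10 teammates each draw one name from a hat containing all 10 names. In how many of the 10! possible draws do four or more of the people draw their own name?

# with exactly i fixed is C(10,i)·!(10-i); sum over i=4..10:
  i=4: C(10,4)·!6 = 210·265 = 55650
  i=5: C(10,5)·!5 = 252·44 = 11088
  i=6: C(10,6)·!4 = 210·9 = 1890
  i=7: C(10,7)·!3 = 120·2 = 240
  i=8: C(10,8)·!2 = 45·1 = 45
  i=9: C(10,9)·!1 = 10·0 = 0
  i=10: C(10,10)·!0 = 1·1 = 1
Total = 68914.

68914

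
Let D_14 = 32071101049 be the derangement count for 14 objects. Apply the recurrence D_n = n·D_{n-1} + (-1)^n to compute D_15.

D_15 = 15·32071101049 - 1 = 481066515734.

481066515734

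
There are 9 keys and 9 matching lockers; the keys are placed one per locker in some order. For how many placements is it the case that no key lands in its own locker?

!9 = 9! · Σ_{k=0}^{9} (-1)^k/k!
= 9! - 9!/1! + 9!/2! - 9!/3! + 9!/4! - 9!/5! + 9!/6! - 9!/7! + 9!/8! - 9!/9!
= 362880 - 362880 + 181440 - 60480 + 15120 - 3024 + 504 - 72 + 9 - 1
= 133496

133496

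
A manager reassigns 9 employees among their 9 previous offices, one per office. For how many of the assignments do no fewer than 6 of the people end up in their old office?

# with exactly i fixed is C(9,i)·!(9-i); sum over i=6..9:
  i=6: C(9,6)·!3 = 84·2 = 168
  i=7: C(9,7)·!2 = 36·1 = 36
  i=8: C(9,8)·!1 = 9·0 = 0
  i=9: C(9,9)·!0 = 1·1 = 1
Total = 205.

205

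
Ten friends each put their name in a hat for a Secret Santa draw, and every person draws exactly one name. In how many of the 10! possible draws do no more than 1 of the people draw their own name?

Sum C(10,i)·!(10-i) for i = 0..1:
  i=0: C(10,0)·!10 = 1·1334961 = 1334961
  i=1: C(10,1)·!9 = 10·133496 = 1334960
Total = 2669921.

2669921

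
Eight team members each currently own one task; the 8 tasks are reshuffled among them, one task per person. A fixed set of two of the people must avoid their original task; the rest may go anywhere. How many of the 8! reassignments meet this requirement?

Let A_j be the event that the j-th constrained one is fixed. By inclusion-exclusion over the 2 events:
Σ_{j=0}^{2} (-1)^j C(2,j)(8-j)!
= C(2,0)·8! - C(2,1)·7! + C(2,2)·6!
= 40320 - 10080 + 720
= 30960

30960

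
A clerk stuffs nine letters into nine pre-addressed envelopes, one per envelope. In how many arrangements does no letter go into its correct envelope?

133496

By inclusion-exclusion, !9 = Σ (-1)^k · 9!/k! for k=0..9
= 9! - 9!/1! + 9!/2! - 9!/3! + 9!/4! - 9!/5! + 9!/6! - 9!/7! + 9!/8! - 9!/9!
= 362880 - 362880 + 181440 - 60480 + 15120 - 3024 + 504 - 72 + 9 - 1
= 133496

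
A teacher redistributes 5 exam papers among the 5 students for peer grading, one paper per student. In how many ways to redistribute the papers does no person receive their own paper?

!5 = 5! · Σ_{k=0}^{5} (-1)^k/k!
= 5! - 5!/1! + 5!/2! - 5!/3! + 5!/4! - 5!/5!
= 120 - 120 + 60 - 20 + 5 - 1
= 44

44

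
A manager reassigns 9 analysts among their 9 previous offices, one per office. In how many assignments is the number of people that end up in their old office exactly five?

Pick the 5 fixed positions: C(9,5) = 126 ways.
The other 4 form a derangement: !4 = 9.
Total: 126 × 9 = 1134.

1134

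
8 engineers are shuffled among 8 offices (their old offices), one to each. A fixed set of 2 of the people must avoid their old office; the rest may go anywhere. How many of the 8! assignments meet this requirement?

30960

Inclusion-exclusion on the 2 forbidden self-matches:
Σ_{j=0}^{2} (-1)^j C(2,j)(8-j)!
= C(2,0)·8! - C(2,1)·7! + C(2,2)·6!
= 40320 - 10080 + 720
= 30960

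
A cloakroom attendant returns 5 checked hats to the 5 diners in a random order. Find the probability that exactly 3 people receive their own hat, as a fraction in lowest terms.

1/12

Favorable outcomes: C(5,3)·!2 = 10·1 = 10.
Total outcomes: 5! = 120.
Probability = 10/120 = 1/12.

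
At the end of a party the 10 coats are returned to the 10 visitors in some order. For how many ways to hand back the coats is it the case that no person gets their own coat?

!10 is the nearest integer to 10!/e.
10! = 3628800, and 3628800/e ≈ 1334960.92, so !10 = 1334961.

1334961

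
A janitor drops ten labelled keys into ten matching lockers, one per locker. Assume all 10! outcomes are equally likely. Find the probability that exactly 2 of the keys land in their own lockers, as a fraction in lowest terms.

2119/11520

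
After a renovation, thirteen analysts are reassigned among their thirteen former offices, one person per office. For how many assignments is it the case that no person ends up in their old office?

2290792932

The number of derangements of 13 is !13 = Σ_{k=0}^{13} (-1)^k·13!/k!
= 13! - 13!/1! + 13!/2! - 13!/3! + 13!/4! - 13!/5! + 13!/6! - 13!/7! + 13!/8! - 13!/9! + 13!/10! - 13!/11! + 13!/12! - 13!/13!
= 6227020800 - 6227020800 + 3113510400 - 1037836800 + 259459200 - 51891840 + 8648640 - 1235520 + 154440 - 17160 + 1716 - 156 + 13 - 1
= 2290792932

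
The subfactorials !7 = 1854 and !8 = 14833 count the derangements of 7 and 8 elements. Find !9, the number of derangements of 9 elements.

!9 = (9-1)·(!8 + !7) = 8·(14833 + 1854) = 8·16687 = 133496.

133496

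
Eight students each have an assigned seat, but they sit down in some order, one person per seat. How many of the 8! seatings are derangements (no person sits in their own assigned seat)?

The subfactorial !8 = [8!/e] (nearest integer).
8! = 40320, and 40320/e ≈ 14832.90, so !8 = 14833.

14833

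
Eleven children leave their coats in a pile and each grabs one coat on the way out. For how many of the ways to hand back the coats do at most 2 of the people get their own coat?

36711421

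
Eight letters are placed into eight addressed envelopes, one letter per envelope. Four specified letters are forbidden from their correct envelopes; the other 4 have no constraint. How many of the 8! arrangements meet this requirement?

Inclusion-exclusion on the 4 forbidden self-matches:
Σ_{j=0}^{4} (-1)^j C(4,j)(8-j)!
= C(4,0)·8! - C(4,1)·7! + C(4,2)·6! - C(4,3)·5! + C(4,4)·4!
= 40320 - 20160 + 4320 - 480 + 24
= 24024

24024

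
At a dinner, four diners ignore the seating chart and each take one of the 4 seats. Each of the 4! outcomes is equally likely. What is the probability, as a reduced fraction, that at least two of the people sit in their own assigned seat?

7/24

Favorable outcomes: Σ_{i≥2} C(4,i)·!(4-i) = 6·1 + 4·0 + 1·1 = 7.
Total outcomes: 4! = 24.
Probability = 7/24 = 7/24.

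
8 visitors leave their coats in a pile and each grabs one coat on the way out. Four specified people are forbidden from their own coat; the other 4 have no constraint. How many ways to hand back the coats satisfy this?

24024

Let A_j be the event that the j-th constrained one is fixed. By inclusion-exclusion over the 4 events:
Σ_{j=0}^{4} (-1)^j C(4,j)(8-j)!
= C(4,0)·8! - C(4,1)·7! + C(4,2)·6! - C(4,3)·5! + C(4,4)·4!
= 40320 - 20160 + 4320 - 480 + 24
= 24024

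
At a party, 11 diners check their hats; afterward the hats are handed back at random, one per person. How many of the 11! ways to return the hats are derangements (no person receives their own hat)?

By inclusion-exclusion, !11 = Σ (-1)^k · 11!/k! for k=0..11
= 11! - 11!/1! + 11!/2! - 11!/3! + 11!/4! - 11!/5! + 11!/6! - 11!/7! + 11!/8! - 11!/9! + 11!/10! - 11!/11!
= 39916800 - 39916800 + 19958400 - 6652800 + 1663200 - 332640 + 55440 - 7920 + 990 - 110 + 11 - 1
= 14684570

14684570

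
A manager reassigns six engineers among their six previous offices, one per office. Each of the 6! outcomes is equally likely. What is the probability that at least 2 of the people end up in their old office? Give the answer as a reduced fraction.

Favorable outcomes: Σ_{i≥2} C(6,i)·!(6-i) = 15·9 + 20·2 + 15·1 + 6·0 + 1·1 = 191.
Total outcomes: 6! = 720.
Probability = 191/720 = 191/720.

191/720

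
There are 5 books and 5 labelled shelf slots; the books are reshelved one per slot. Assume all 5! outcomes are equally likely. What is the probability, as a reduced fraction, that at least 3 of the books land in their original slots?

11/120

Favorable outcomes: Σ_{i≥3} C(5,i)·!(5-i) = 10·1 + 5·0 + 1·1 = 11.
Total outcomes: 5! = 120.
Probability = 11/120 = 11/120.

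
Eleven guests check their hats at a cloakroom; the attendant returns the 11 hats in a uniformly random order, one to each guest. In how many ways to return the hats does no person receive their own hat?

14684570

Use !n = (n-1)(!(n-1) + !(n-2)).
!11 = 10·(1334961 + 133496) = 10·1468457 = 14684570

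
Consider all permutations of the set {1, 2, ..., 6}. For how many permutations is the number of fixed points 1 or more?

# with exactly i fixed is C(6,i)·!(6-i); sum over i=1..6:
  i=1: C(6,1)·!5 = 6·44 = 264
  i=2: C(6,2)·!4 = 15·9 = 135
  i=3: C(6,3)·!3 = 20·2 = 40
  i=4: C(6,4)·!2 = 15·1 = 15
  i=5: C(6,5)·!1 = 6·0 = 0
  i=6: C(6,6)·!0 = 1·1 = 1
Total = 455.

455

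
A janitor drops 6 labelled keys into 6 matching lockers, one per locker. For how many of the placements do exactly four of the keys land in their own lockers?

15

Choose which 4 of the 6 are fixed: C(6,4) = 15.
The other 2 form a derangement: !2 = 1.
Total: 15 × 1 = 15.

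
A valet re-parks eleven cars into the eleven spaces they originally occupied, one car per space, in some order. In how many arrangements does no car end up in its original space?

14684570

The subfactorial !11 = [11!/e] (nearest integer).
11! = 39916800, and 39916800/e ≈ 14684570.08, so !11 = 14684570.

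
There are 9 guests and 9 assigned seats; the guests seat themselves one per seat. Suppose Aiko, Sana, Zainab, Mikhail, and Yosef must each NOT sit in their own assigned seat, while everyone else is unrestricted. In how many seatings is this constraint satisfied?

Let A_j be the event that the j-th constrained one is fixed. By inclusion-exclusion over the 5 events:
Σ_{j=0}^{5} (-1)^j C(5,j)(9-j)!
= C(5,0)·9! - C(5,1)·8! + C(5,2)·7! - C(5,3)·6! + C(5,4)·5! - C(5,5)·4!
= 362880 - 201600 + 50400 - 7200 + 600 - 24
= 205056

205056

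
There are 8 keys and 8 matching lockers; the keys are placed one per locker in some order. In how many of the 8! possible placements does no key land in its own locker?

14833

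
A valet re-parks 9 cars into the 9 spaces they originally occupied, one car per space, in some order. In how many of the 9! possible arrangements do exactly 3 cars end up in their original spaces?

22260

Choose which 3 of the 9 are fixed: C(9,3) = 84.
The other 6 form a derangement: !6 = 265.
Total: 84 × 265 = 22260.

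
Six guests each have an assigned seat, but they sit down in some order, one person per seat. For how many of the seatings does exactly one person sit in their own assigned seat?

Pick the single fixed position: C(6,1) = 6 ways.
The remaining 5 must be deranged: !5 = 44.
Total: 6 × 44 = 264.

264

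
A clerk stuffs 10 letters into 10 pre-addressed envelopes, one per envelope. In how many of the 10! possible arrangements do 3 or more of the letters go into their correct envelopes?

# with exactly i fixed is C(10,i)·!(10-i); sum over i=3..10:
  i=3: C(10,3)·!7 = 120·1854 = 222480
  i=4: C(10,4)·!6 = 210·265 = 55650
  i=5: C(10,5)·!5 = 252·44 = 11088
  i=6: C(10,6)·!4 = 210·9 = 1890
  i=7: C(10,7)·!3 = 120·2 = 240
  i=8: C(10,8)·!2 = 45·1 = 45
  i=9: C(10,9)·!1 = 10·0 = 0
  i=10: C(10,10)·!0 = 1·1 = 1
Total = 291394.

291394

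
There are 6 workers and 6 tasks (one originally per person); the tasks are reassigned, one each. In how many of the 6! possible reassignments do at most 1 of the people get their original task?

Sum C(6,i)·!(6-i) for i = 0..1:
  i=0: C(6,0)·!6 = 1·265 = 265
  i=1: C(6,1)·!5 = 6·44 = 264
Total = 529.

529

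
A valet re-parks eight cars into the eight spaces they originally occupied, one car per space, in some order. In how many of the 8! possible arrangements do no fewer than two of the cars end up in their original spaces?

10655

Sum C(8,i)·!(8-i) for i = 2..8:
  i=2: C(8,2)·!6 = 28·265 = 7420
  i=3: C(8,3)·!5 = 56·44 = 2464
  i=4: C(8,4)·!4 = 70·9 = 630
  i=5: C(8,5)·!3 = 56·2 = 112
  i=6: C(8,6)·!2 = 28·1 = 28
  i=7: C(8,7)·!1 = 8·0 = 0
  i=8: C(8,8)·!0 = 1·1 = 1
Total = 10655.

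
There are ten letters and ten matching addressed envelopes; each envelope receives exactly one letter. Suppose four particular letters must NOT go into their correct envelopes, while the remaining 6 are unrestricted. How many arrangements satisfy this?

Inclusion-exclusion on the 4 forbidden self-matches:
Σ_{j=0}^{4} (-1)^j C(4,j)(10-j)!
= C(4,0)·10! - C(4,1)·9! + C(4,2)·8! - C(4,3)·7! + C(4,4)·6!
= 3628800 - 1451520 + 241920 - 20160 + 720
= 2399760

2399760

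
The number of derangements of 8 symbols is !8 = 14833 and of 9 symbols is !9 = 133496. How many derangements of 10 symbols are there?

1334961

!10 = (10-1)·(!9 + !8) = 9·(133496 + 14833) = 9·148329 = 1334961.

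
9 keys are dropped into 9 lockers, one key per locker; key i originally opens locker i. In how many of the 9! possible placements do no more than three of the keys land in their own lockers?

355997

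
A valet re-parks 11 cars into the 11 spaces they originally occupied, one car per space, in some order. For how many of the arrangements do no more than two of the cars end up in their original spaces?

36711421

Sum C(11,i)·!(11-i) for i = 0..2:
  i=0: C(11,0)·!11 = 1·14684570 = 14684570
  i=1: C(11,1)·!10 = 11·1334961 = 14684571
  i=2: C(11,2)·!9 = 55·133496 = 7342280
Total = 36711421.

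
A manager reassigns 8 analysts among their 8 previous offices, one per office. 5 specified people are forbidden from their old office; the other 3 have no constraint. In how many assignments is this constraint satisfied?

21234

Inclusion-exclusion on the 5 forbidden self-matches:
Σ_{j=0}^{5} (-1)^j C(5,j)(8-j)!
= C(5,0)·8! - C(5,1)·7! + C(5,2)·6! - C(5,3)·5! + C(5,4)·4! - C(5,5)·3!
= 40320 - 25200 + 7200 - 1200 + 120 - 6
= 21234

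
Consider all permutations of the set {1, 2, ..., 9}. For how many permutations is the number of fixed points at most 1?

266993

Sum C(9,i)·!(9-i) for i = 0..1:
  i=0: C(9,0)·!9 = 1·133496 = 133496
  i=1: C(9,1)·!8 = 9·14833 = 133497
Total = 266993.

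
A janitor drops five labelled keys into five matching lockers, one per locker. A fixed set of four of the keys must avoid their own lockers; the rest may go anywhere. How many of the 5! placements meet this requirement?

53

Let A_j be the event that the j-th constrained one is fixed. By inclusion-exclusion over the 4 events:
Σ_{j=0}^{4} (-1)^j C(4,j)(5-j)!
= C(4,0)·5! - C(4,1)·4! + C(4,2)·3! - C(4,3)·2! + C(4,4)·1!
= 120 - 96 + 36 - 8 + 1
= 53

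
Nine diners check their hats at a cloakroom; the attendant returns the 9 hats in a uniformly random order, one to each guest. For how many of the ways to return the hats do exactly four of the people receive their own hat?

5544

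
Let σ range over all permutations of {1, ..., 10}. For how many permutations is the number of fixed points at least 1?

# with exactly i fixed is C(10,i)·!(10-i); sum over i=1..10:
  i=1: C(10,1)·!9 = 10·133496 = 1334960
  i=2: C(10,2)·!8 = 45·14833 = 667485
  i=3: C(10,3)·!7 = 120·1854 = 222480
  i=4: C(10,4)·!6 = 210·265 = 55650
  i=5: C(10,5)·!5 = 252·44 = 11088
  i=6: C(10,6)·!4 = 210·9 = 1890
  i=7: C(10,7)·!3 = 120·2 = 240
  i=8: C(10,8)·!2 = 45·1 = 45
  i=9: C(10,9)·!1 = 10·0 = 0
  i=10: C(10,10)·!0 = 1·1 = 1
Total = 2293839.

2293839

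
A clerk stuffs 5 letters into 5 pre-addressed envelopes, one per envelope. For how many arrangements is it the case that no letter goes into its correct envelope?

44

!5 = 5! · Σ_{k=0}^{5} (-1)^k/k!
= 5! - 5!/1! + 5!/2! - 5!/3! + 5!/4! - 5!/5!
= 120 - 120 + 60 - 20 + 5 - 1
= 44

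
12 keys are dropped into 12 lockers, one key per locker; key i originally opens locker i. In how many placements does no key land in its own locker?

176214841

The number of derangements of 12 is !12 = Σ_{k=0}^{12} (-1)^k·12!/k!
= 12! - 12!/1! + 12!/2! - 12!/3! + 12!/4! - 12!/5! + 12!/6! - 12!/7! + 12!/8! - 12!/9! + 12!/10! - 12!/11! + 12!/12!
= 479001600 - 479001600 + 239500800 - 79833600 + 19958400 - 3991680 + 665280 - 95040 + 11880 - 1320 + 132 - 12 + 1
= 176214841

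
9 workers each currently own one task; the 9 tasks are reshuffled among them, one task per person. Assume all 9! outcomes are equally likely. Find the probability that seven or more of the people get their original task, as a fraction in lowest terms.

Favorable outcomes: Σ_{i≥7} C(9,i)·!(9-i) = 36·1 + 9·0 + 1·1 = 37.
Total outcomes: 9! = 362880.
Probability = 37/362880 = 37/362880.

37/362880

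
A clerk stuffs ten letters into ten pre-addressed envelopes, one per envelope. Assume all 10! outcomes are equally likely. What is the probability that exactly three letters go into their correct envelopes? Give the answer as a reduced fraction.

103/1680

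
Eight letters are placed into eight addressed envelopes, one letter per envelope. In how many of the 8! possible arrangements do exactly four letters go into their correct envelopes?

630

Pick the 4 fixed positions: C(8,4) = 70 ways.
The other 4 form a derangement: !4 = 9.
Total: 70 × 9 = 630.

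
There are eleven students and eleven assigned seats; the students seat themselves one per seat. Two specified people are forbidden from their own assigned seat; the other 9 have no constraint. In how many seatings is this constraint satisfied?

33022080

Let A_j be the event that the j-th constrained one is fixed. By inclusion-exclusion over the 2 events:
Σ_{j=0}^{2} (-1)^j C(2,j)(11-j)!
= C(2,0)·11! - C(2,1)·10! + C(2,2)·9!
= 39916800 - 7257600 + 362880
= 33022080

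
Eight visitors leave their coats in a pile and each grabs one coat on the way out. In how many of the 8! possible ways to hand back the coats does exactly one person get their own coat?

14832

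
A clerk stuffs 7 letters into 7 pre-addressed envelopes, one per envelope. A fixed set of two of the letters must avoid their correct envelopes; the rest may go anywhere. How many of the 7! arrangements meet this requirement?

3720

Let A_j be the event that the j-th constrained one is fixed. By inclusion-exclusion over the 2 events:
Σ_{j=0}^{2} (-1)^j C(2,j)(7-j)!
= C(2,0)·7! - C(2,1)·6! + C(2,2)·5!
= 5040 - 1440 + 120
= 3720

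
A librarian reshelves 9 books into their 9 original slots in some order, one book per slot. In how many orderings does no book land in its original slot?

Recurrence: !9 = 8·(!8 + !7).
!9 = 8·(14833 + 1854) = 8·16687 = 133496

133496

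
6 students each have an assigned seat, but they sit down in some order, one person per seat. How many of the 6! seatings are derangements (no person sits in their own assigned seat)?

Use !n = n·!(n-1) + (-1)^n.
!6 = 6·44 + 1 = 265

265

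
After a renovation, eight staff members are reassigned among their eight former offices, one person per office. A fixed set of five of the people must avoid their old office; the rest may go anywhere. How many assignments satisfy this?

21234

Inclusion-exclusion on the 5 forbidden self-matches:
Σ_{j=0}^{5} (-1)^j C(5,j)(8-j)!
= C(5,0)·8! - C(5,1)·7! + C(5,2)·6! - C(5,3)·5! + C(5,4)·4! - C(5,5)·3!
= 40320 - 25200 + 7200 - 1200 + 120 - 6
= 21234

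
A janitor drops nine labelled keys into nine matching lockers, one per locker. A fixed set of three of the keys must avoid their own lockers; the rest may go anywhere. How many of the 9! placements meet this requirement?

256320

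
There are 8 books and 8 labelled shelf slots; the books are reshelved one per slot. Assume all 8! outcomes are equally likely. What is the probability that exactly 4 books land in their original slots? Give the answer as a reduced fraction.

1/64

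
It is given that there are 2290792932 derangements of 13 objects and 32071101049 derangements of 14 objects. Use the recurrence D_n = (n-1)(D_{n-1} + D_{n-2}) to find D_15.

481066515734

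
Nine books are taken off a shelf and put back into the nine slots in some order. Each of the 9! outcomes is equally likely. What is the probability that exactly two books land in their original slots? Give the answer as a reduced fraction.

Favorable outcomes: C(9,2)·!7 = 36·1854 = 66744.
Total outcomes: 9! = 362880.
Probability = 66744/362880 = 103/560.

103/560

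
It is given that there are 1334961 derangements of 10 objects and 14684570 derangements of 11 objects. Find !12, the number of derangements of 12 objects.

176214841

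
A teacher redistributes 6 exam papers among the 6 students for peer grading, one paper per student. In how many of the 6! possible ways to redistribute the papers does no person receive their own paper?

Recurrence: !6 = 5·(!5 + !4).
!6 = 5·(44 + 9) = 5·53 = 265

265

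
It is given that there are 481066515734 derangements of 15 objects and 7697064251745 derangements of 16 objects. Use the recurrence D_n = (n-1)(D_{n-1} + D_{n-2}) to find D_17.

130850092279664

D_17 = (17-1)·(D_16 + D_15) = 16·(7697064251745 + 481066515734) = 16·8178130767479 = 130850092279664.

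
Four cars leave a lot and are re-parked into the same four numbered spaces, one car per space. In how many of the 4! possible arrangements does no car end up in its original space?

The subfactorial !4 = [4!/e] (nearest integer).
4! = 24, and 24/e ≈ 8.83, so !4 = 9.

9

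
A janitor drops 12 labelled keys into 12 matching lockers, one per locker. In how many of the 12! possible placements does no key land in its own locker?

176214841

!12 is the nearest integer to 12!/e.
12! = 479001600, and 479001600/e ≈ 176214840.93, so !12 = 176214841.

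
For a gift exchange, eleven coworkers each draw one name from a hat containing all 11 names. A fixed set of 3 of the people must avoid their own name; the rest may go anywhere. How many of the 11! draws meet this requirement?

Inclusion-exclusion on the 3 forbidden self-matches:
Σ_{j=0}^{3} (-1)^j C(3,j)(11-j)!
= C(3,0)·11! - C(3,1)·10! + C(3,2)·9! - C(3,3)·8!
= 39916800 - 10886400 + 1088640 - 40320
= 30078720

30078720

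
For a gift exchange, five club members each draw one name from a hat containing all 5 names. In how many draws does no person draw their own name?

The number of derangements of 5 is !5 = Σ_{k=0}^{5} (-1)^k·5!/k!
= 5! - 5!/1! + 5!/2! - 5!/3! + 5!/4! - 5!/5!
= 120 - 120 + 60 - 20 + 5 - 1
= 44

44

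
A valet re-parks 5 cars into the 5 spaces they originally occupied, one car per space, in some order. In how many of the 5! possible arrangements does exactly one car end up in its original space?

45

Pick the single fixed position: C(5,1) = 5 ways.
The other 4 form a derangement: !4 = 9.
Total: 5 × 9 = 45.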